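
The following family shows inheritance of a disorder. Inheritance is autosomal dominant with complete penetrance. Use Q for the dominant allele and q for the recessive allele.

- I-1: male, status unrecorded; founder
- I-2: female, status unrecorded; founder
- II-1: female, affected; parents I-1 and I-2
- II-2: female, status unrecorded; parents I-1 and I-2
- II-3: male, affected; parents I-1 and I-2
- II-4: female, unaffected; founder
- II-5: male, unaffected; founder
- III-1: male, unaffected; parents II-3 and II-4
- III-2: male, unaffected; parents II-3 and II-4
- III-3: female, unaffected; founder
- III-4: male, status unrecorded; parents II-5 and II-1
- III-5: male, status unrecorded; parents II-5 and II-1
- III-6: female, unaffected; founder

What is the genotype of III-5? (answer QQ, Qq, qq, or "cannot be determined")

III-5's phenotype is unrecorded, and no parent or child forces a single allele at both positions; consistent genotype assignments exist with III-5 as Qq or qq.

cannot be determined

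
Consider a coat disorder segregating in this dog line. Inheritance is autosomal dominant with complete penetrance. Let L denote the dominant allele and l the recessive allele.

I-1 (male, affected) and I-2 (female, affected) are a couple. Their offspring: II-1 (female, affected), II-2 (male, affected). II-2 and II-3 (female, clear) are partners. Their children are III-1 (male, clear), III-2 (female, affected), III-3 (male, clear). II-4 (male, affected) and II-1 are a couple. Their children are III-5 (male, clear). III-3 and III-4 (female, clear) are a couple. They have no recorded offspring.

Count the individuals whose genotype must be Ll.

4

Obligate heterozygotes: II-1 is affected so carries L and passed l to III-5 (ll), so II-1 is Ll; II-2 is affected so carries L and passed l to III-1 (ll), so II-2 is Ll; II-4 is affected so carries L and passed l to III-5 (ll), so II-4 is Ll; III-2 is affected so carries L and received l from II-3 (ll), so III-2 is Ll.
Every other individual is either homozygous by phenotype or has at least one consistent homozygous assignment, so the count is 4.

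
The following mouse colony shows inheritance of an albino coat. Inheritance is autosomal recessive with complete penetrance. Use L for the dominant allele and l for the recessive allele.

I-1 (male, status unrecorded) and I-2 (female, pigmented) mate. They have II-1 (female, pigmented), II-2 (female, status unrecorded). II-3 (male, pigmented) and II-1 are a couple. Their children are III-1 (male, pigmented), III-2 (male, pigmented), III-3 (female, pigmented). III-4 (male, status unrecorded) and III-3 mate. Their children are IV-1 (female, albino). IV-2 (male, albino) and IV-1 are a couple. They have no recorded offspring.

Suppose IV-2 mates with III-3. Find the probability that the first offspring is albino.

1/2

IV-2 is albino, so IV-2 is ll.
III-3 is pigmented so carries L and passed l to IV-1 (ll), so III-3 is Ll.
The cross gives 1/2 Ll : 1/2 ll, so P(offspring is albino) = 1/2.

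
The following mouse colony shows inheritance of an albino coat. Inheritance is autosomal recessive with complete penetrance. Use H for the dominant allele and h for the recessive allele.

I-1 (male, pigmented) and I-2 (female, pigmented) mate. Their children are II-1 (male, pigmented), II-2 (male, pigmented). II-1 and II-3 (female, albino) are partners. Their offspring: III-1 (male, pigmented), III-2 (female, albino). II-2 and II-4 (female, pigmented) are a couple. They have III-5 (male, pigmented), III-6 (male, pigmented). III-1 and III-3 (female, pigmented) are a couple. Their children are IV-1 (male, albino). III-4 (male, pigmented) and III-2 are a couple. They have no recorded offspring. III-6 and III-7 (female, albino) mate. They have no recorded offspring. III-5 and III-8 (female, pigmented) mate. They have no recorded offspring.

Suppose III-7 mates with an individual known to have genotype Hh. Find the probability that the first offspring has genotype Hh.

1/2

III-7 is albino, so III-7 is hh.
The cross gives 1/2 Hh : 1/2 hh, so P(offspring has genotype Hh) = 1/2.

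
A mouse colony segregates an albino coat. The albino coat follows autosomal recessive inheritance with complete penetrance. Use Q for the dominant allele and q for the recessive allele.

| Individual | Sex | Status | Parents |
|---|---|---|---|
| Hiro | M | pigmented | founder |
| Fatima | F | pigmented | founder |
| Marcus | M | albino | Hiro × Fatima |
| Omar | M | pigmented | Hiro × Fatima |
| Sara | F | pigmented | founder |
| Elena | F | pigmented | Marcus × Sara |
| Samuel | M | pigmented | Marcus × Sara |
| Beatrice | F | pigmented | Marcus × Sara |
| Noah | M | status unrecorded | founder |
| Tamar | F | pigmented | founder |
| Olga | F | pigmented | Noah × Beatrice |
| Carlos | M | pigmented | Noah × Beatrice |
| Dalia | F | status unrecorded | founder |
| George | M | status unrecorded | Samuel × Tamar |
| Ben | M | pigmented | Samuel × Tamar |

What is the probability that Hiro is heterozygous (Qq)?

1

Hiro is pigmented so carries Q and passed q to Marcus (qq), so Hiro is Qq, giving P(Qq) = 1.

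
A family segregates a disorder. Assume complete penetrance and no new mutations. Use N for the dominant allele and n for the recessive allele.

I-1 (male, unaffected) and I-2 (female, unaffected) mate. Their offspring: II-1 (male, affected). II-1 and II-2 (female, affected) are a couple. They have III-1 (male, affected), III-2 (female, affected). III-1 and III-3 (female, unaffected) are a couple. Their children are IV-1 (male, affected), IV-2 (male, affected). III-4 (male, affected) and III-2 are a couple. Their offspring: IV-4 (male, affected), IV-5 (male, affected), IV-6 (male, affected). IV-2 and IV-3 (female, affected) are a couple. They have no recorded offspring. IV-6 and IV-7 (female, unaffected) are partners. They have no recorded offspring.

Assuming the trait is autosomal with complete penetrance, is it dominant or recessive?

recessive

I-1 and I-2 are both unaffected yet have an affected child II-1. Under dominance, an affected child requires at least one affected parent, so the trait cannot be dominant.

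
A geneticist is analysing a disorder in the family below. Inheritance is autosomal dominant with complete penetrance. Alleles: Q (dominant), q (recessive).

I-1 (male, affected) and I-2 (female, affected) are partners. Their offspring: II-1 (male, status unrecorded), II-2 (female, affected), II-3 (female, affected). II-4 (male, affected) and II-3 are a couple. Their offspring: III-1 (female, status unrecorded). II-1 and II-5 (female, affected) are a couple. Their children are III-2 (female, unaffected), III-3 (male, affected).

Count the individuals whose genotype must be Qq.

Obligate heterozygotes: II-5 is affected so carries Q and passed q to III-2 (qq), so II-5 is Qq.
Every other individual is either homozygous by phenotype or has at least one consistent homozygous assignment, so the count is 1.

1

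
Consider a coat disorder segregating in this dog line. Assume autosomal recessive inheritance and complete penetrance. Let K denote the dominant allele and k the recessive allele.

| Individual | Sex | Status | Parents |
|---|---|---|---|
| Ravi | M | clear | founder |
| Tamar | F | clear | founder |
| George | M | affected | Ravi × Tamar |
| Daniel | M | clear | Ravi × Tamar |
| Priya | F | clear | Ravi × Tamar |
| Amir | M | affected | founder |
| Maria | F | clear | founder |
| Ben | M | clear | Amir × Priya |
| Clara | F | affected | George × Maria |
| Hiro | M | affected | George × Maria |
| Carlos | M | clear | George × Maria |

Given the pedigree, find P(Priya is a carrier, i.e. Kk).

1/2

Ravi is clear so carries K and passed k to George (kk), so Ravi is Kk.
Tamar is clear so carries K and passed k to George (kk), so Tamar is Kk.
Their cross gives offspring ratios 1/4 KK : 1/2 Kk : 1/4 kk. Conditioning on Priya being clear, P(Kk) = 1/2 / 3/4 = 2/3 before taking Priya's own offspring into account.
Amir is affected, so Amir is kk.
Now use Priya's offspring. Probability of each recorded status — clear son Ben: 1/2 if Priya is Kk, 1 if KK.
Bayes: P(Kk) = 2/3·1/2 / (2/3·1/2 + 1/3·1) = 1/2.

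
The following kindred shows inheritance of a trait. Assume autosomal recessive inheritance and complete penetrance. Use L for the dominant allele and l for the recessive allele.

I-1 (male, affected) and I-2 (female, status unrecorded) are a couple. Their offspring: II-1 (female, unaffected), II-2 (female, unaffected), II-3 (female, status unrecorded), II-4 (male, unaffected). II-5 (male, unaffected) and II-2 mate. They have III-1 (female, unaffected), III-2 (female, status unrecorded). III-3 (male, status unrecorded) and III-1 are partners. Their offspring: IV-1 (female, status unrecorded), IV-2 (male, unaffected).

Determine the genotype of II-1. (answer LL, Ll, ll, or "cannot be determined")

From phenotype alone, II-1 is LL or Ll.
II-1 is unaffected so carries L and received l from I-1 (ll), so II-1 is Ll.

Ll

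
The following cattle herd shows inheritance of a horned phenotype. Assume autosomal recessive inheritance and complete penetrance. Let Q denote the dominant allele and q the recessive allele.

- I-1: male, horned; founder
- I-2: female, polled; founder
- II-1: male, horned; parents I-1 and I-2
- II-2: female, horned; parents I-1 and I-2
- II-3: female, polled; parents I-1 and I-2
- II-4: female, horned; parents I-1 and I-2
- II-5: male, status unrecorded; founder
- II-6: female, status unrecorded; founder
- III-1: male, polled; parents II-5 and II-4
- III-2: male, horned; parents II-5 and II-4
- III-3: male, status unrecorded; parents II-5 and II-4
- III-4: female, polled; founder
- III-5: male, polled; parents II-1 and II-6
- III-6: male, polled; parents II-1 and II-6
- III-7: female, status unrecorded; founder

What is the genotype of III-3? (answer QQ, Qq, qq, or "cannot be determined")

III-3's phenotype is unrecorded, and no parent or child forces a single allele at both positions; consistent genotype assignments exist with III-3 as Qq or qq.

cannot be determined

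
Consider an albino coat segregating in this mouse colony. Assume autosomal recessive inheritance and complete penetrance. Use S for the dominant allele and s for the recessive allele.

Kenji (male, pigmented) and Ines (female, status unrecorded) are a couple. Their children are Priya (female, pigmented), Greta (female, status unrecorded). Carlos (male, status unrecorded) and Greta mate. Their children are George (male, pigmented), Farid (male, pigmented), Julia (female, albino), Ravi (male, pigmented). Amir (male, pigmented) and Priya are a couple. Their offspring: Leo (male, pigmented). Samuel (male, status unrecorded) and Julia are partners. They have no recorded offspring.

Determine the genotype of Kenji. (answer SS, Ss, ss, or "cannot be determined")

Kenji's phenotype allows SS or Ss, and no parent or child forces a single allele at both positions; consistent genotype assignments exist with Kenji as SS or Ss.

cannot be determined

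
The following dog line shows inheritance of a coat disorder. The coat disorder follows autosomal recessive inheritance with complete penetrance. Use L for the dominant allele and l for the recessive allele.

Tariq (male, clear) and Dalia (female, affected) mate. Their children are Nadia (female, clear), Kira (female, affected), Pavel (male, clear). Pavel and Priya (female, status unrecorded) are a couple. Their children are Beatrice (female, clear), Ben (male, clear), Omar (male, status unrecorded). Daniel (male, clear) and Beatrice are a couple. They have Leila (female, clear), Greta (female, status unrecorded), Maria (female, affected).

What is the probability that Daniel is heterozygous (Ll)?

Daniel is clear so carries L and passed l to Maria (ll), so Daniel is Ll, giving P(Ll) = 1.

1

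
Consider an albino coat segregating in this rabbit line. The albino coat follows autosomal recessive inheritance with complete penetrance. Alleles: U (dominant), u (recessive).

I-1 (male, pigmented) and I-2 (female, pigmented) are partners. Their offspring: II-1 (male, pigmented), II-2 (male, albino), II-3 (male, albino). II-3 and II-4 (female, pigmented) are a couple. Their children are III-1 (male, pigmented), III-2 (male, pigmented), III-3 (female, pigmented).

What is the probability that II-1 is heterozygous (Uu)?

2/3

I-1 is pigmented so carries U and passed u to II-2 (uu), so I-1 is Uu.
I-2 is pigmented so carries U and passed u to II-2 (uu), so I-2 is Uu.
Their cross gives offspring ratios 1/4 UU : 1/2 Uu : 1/4 uu. Conditioning on II-1 being pigmented, P(Uu) = 1/2 / 3/4 = 2/3.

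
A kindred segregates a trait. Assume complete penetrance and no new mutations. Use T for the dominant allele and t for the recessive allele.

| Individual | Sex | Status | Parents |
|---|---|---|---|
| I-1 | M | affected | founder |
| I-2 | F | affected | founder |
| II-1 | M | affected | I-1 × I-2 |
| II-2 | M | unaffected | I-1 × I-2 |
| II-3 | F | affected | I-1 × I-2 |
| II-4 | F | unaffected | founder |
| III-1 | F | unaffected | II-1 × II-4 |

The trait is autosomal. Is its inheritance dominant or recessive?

I-1 and I-2 are both affected yet have an unaffected child II-2. Under a recessive model two affected parents are homozygous and every child would be affected, so the trait cannot be recessive.

dominant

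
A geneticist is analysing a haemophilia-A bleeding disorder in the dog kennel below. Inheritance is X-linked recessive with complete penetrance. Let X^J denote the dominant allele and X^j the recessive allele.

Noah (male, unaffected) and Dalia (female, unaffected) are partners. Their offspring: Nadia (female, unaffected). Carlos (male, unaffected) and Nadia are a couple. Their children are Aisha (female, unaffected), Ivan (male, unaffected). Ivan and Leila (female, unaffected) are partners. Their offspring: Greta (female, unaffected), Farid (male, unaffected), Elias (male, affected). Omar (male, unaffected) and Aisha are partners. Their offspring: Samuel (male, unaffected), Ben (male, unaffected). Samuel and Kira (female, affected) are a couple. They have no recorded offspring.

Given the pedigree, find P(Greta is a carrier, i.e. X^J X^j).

1/2

Ivan is unaffected, so Ivan is X^J Y.
Leila is unaffected so carries J and passed j to Elias (X^j Y), so Leila is X^J X^j.
Their cross gives offspring ratios 1/2 X^J X^J : 1/2 X^J X^j. Conditioning on Greta being unaffected, P(X^J X^j) = 1/2 / 1 = 1/2.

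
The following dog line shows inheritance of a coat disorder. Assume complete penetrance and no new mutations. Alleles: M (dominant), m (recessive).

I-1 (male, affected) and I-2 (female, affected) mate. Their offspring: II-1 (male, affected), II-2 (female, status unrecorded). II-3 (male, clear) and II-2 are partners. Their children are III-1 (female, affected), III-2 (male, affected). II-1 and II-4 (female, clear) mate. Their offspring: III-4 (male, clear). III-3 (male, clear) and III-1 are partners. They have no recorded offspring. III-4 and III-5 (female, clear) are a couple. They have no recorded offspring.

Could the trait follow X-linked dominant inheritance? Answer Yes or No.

A consistent assignment under X-linked dominant exists: I-1 X^M Y, I-2 X^M X^M, II-1 X^M Y, II-2 X^M X^M, II-3 X^m Y, II-4 X^m X^m, III-1 X^M X^m, III-2 X^M Y, III-3 X^m Y, III-4 X^m Y, III-5 X^m X^m.
In this assignment every recorded phenotype matches its genotype and every non-founder's genotype is obtainable from its parents' genotypes, so the pedigree is consistent.

Yes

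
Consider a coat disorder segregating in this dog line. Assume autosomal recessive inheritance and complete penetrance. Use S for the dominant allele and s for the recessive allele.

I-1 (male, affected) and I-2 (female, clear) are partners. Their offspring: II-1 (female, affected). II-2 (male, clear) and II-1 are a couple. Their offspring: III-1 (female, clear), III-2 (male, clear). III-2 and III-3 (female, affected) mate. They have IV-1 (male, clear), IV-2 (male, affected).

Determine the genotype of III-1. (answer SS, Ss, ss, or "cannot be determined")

From phenotype alone, III-1 is SS or Ss.
III-1 is clear so carries S and received s from II-1 (ss), so III-1 is Ss.

Ss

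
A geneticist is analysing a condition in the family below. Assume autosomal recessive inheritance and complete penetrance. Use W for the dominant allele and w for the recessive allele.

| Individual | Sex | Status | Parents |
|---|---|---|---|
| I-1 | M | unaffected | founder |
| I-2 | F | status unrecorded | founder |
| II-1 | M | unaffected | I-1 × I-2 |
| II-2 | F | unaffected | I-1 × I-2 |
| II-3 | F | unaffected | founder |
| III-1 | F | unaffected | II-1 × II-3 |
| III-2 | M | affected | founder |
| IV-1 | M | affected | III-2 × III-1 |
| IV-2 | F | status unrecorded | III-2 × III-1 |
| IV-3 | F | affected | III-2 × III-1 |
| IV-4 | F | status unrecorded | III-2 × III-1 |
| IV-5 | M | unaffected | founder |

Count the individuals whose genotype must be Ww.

Obligate heterozygotes: III-1 is unaffected so carries W and passed w to IV-1 (ww), so III-1 is Ww.
Every other individual is either homozygous by phenotype or has at least one consistent homozygous assignment, so the count is 1.

1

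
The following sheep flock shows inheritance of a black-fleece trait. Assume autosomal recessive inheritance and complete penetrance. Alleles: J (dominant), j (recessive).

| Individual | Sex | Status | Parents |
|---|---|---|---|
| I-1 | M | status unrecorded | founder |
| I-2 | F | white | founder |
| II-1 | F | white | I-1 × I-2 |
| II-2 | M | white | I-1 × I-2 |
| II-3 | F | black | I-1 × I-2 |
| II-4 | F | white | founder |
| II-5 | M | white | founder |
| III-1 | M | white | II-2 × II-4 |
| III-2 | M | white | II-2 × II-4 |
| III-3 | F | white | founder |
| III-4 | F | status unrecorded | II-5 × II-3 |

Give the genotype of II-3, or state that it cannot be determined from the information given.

II-3 is black, so II-3 is jj.

jj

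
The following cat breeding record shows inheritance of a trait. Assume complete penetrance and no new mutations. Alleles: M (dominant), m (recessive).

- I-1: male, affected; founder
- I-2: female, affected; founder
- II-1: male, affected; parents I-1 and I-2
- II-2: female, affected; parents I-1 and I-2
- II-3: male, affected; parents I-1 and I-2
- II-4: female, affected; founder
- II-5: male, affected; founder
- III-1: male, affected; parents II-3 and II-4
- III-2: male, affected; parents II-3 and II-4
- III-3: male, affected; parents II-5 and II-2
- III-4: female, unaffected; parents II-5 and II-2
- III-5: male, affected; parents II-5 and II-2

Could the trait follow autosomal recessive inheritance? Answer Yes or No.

No

Under autosomal recessive, III-4 (unaffected, female) cannot arise from II-5 (affected) × II-2 (affected).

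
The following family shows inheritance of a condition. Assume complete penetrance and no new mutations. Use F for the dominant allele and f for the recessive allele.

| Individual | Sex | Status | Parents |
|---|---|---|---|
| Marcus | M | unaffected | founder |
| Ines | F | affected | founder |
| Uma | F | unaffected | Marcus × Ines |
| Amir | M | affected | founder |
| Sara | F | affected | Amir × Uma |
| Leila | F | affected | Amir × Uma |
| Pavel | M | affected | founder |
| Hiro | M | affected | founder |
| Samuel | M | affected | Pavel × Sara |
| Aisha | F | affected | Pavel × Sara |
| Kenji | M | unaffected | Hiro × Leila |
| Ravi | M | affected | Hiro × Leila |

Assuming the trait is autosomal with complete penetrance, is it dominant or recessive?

dominant

Hiro and Leila are both affected yet have an unaffected child Kenji. Under a recessive model two affected parents are homozygous and every child would be affected, so the trait cannot be recessive.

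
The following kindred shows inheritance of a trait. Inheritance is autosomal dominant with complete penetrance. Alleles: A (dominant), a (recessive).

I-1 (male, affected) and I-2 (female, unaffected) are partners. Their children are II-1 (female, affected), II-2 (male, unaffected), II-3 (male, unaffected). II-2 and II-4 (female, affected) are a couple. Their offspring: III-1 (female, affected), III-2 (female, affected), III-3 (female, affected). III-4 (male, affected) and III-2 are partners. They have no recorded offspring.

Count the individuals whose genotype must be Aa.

Obligate heterozygotes: I-1 is affected so carries A and passed a to II-2 (aa), so I-1 is Aa; II-1 is affected so carries A and received a from I-2 (aa), so II-1 is Aa; III-1 is affected so carries A and received a from II-2 (aa), so III-1 is Aa; III-2 is affected so carries A and received a from II-2 (aa), so III-2 is Aa; III-3 is affected so carries A and received a from II-2 (aa), so III-3 is Aa.
Every other individual is either homozygous by phenotype or has at least one consistent homozygous assignment, so the count is 5.

5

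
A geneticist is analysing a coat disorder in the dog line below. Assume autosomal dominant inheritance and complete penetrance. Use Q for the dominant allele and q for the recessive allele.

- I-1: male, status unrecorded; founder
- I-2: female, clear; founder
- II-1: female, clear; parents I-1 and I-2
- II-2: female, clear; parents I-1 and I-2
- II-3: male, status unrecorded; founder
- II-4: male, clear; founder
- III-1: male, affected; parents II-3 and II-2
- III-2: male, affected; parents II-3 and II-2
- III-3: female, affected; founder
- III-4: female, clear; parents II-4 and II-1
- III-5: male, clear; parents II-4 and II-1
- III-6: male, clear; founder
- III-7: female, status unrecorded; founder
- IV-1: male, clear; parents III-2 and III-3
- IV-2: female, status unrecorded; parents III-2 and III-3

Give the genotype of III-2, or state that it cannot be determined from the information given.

Qq

From phenotype alone, III-2 is QQ or Qq.
III-2 is affected so carries Q and received q from II-2 (qq), so III-2 is Qq.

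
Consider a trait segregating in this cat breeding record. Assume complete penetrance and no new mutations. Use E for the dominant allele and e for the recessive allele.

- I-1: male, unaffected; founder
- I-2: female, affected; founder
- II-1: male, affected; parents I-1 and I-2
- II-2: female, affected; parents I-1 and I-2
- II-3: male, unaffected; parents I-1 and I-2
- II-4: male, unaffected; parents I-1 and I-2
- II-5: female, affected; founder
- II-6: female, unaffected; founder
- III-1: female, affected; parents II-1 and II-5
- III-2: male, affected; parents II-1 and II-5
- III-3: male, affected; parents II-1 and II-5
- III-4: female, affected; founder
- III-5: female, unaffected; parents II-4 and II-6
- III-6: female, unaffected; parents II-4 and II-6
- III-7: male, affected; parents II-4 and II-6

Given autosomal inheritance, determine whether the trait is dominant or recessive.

II-4 and II-6 are both unaffected yet have an affected child III-7. Under dominance, an affected child requires at least one affected parent, so the trait cannot be dominant.

recessive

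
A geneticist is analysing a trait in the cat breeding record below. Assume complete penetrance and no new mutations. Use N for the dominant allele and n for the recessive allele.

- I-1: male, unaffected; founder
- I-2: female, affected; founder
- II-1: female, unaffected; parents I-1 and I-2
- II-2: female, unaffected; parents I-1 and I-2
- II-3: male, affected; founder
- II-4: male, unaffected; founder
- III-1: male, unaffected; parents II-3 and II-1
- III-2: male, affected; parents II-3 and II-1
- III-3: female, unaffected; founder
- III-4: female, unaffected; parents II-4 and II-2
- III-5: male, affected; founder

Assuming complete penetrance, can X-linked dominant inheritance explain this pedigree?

Under X-linked dominant, III-2 (affected, male) cannot arise from II-3 (affected) × II-1 (unaffected).

No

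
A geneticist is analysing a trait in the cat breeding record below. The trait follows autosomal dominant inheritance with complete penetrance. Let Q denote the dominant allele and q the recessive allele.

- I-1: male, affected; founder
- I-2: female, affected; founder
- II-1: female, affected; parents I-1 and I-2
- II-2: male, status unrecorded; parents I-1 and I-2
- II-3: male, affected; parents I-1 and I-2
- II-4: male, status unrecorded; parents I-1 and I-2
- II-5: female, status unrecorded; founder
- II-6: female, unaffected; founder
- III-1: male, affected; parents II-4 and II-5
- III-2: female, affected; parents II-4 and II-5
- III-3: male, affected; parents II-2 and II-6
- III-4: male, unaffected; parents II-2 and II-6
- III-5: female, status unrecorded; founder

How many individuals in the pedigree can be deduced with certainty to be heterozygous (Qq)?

Obligate heterozygotes: II-2 passed Q to III-3 (Qq, whose q came from II-6) and passed q to III-4 (qq), so II-2 is Qq; III-3 is affected so carries Q and received q from II-6 (qq), so III-3 is Qq.
Every other individual is either homozygous by phenotype or has at least one consistent homozygous assignment, so the count is 2.

2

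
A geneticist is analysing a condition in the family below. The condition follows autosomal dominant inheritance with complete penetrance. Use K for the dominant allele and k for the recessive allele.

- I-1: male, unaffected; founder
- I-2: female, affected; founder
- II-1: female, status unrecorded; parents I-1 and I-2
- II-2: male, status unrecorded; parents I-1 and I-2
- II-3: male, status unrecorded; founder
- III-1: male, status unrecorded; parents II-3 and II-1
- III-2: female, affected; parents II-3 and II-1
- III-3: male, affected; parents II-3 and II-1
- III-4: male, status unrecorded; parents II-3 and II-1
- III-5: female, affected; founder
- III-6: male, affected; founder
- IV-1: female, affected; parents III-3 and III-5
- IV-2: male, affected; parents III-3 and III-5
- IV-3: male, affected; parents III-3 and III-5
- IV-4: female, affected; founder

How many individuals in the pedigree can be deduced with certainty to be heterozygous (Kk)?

No individual's genotype is forced to Kk by the pedigree, so the count is 0.

0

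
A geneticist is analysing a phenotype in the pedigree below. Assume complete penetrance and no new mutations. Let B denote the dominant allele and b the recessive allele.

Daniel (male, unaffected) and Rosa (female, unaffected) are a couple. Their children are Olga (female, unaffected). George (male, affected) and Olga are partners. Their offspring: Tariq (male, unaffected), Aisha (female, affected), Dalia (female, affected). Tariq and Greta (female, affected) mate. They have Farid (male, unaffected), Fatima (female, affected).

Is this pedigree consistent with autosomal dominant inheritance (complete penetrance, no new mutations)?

A consistent assignment under autosomal dominant exists: Daniel bb, Rosa bb, Olga bb, George Bb, Tariq bb, Aisha Bb, Dalia Bb, Greta Bb, Farid bb, Fatima Bb.
In this assignment every recorded phenotype matches its genotype and every non-founder's genotype is obtainable from its parents' genotypes, so the pedigree is consistent.

Yes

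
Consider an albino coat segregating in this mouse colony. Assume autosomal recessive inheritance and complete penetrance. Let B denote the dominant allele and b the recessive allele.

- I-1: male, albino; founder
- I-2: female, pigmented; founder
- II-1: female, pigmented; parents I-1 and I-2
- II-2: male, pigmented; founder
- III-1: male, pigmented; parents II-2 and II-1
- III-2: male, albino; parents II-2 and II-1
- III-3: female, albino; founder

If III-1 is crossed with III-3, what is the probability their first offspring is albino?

1/3

II-2 is pigmented so carries B and passed b to III-2 (bb), so II-2 is Bb.
II-1 is pigmented so carries B and received b from I-1 (bb), so II-1 is Bb.
III-1 is a pigmented offspring of II-2 (Bb) × II-1 (Bb), whose cross gives 1/4 BB : 1/2 Bb : 1/4 bb; conditioning on being pigmented, III-1 is BB with probability 1/3, Bb with probability 2/3.
III-3 is albino, so III-3 is bb.
Summing over parental genotype combinations, P(offspring is albino) = 2/3·1/2 = 1/3.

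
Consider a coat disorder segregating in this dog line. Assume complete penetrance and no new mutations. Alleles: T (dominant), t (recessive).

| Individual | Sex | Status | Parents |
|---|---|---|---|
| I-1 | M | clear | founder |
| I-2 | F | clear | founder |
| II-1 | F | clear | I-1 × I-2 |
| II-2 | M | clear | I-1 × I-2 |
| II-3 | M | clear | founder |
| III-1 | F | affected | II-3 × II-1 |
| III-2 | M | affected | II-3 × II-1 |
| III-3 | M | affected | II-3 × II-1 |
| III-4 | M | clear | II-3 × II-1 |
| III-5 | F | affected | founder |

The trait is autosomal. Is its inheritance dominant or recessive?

recessive

II-3 and II-1 are both clear yet have an affected child III-1. Under dominance, an affected child requires at least one affected parent, so the trait cannot be dominant.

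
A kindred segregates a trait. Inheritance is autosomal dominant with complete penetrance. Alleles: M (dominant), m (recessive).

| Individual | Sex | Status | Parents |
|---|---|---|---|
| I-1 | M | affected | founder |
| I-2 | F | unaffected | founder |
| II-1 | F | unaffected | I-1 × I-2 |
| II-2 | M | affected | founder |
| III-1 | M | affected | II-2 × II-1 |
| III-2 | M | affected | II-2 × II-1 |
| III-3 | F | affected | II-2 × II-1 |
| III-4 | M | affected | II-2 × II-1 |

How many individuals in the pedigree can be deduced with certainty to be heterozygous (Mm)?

5

Obligate heterozygotes: I-1 is affected so carries M and passed m to II-1 (mm), so I-1 is Mm; III-1 is affected so carries M and received m from II-1 (mm), so III-1 is Mm; III-2 is affected so carries M and received m from II-1 (mm), so III-2 is Mm; III-3 is affected so carries M and received m from II-1 (mm), so III-3 is Mm; III-4 is affected so carries M and received m from II-1 (mm), so III-4 is Mm.
Every other individual is either homozygous by phenotype or has at least one consistent homozygous assignment, so the count is 5.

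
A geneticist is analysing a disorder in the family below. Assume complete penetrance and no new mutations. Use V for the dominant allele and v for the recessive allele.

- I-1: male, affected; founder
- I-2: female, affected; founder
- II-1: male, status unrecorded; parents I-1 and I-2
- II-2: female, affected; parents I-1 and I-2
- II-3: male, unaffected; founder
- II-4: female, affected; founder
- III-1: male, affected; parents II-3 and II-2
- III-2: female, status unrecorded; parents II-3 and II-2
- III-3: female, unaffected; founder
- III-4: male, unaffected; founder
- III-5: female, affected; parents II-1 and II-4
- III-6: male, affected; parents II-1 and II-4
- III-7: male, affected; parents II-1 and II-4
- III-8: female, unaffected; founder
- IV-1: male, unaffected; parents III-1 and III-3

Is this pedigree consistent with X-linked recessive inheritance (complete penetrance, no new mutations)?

Yes

A consistent assignment under X-linked recessive exists: I-1 X^v Y, I-2 X^v X^v, II-1 X^v Y, II-2 X^v X^v, II-3 X^V Y, II-4 X^v X^v, III-1 X^v Y, III-2 X^V X^v, III-3 X^V X^V, III-4 X^V Y, III-5 X^v X^v, III-6 X^v Y, III-7 X^v Y, III-8 X^V X^V, IV-1 X^V Y.
In this assignment every recorded phenotype matches its genotype and every non-founder's genotype is obtainable from its parents' genotypes, so the pedigree is consistent.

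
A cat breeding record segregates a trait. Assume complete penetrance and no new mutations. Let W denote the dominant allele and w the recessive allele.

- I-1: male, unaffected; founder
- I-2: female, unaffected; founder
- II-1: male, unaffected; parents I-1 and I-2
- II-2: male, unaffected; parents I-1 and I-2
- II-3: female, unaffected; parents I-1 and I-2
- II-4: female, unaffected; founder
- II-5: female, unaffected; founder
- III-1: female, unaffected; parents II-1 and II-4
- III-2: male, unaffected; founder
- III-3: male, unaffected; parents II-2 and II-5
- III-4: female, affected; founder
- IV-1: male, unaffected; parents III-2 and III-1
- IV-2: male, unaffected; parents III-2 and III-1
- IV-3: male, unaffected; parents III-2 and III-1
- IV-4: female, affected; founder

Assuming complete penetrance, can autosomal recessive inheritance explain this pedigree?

Yes

A consistent assignment under autosomal recessive exists: I-1 WW, I-2 WW, II-1 WW, II-2 WW, II-3 WW, II-4 WW, II-5 WW, III-1 WW, III-2 WW, III-3 WW, III-4 ww, IV-1 WW, IV-2 WW, IV-3 WW, IV-4 ww.
In this assignment every recorded phenotype matches its genotype and every non-founder's genotype is obtainable from its parents' genotypes, so the pedigree is consistent.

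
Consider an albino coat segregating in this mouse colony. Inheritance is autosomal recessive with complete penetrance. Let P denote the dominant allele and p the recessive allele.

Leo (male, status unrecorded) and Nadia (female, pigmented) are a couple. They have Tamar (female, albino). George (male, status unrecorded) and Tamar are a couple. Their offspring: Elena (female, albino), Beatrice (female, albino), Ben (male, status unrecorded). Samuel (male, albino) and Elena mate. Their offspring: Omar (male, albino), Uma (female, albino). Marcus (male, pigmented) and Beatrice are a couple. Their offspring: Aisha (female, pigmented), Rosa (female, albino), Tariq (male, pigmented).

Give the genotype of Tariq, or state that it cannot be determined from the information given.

Pp

From phenotype alone, Tariq is PP or Pp.
Tariq is pigmented so carries P and received p from Beatrice (pp), so Tariq is Pp.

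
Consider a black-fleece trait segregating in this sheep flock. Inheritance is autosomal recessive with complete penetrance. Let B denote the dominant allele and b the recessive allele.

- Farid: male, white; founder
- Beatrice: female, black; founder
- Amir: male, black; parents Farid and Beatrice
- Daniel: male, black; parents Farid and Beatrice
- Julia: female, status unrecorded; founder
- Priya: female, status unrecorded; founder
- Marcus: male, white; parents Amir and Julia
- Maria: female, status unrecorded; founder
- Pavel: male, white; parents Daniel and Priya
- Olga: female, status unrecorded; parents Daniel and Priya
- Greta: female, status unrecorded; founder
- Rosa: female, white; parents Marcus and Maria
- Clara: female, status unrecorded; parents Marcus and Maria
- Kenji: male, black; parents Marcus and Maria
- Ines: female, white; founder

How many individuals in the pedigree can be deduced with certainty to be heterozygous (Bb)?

3

Obligate heterozygotes: Farid is white so carries B and passed b to Amir (bb), so Farid is Bb; Marcus is white so carries B and received b from Amir (bb), so Marcus is Bb; Pavel is white so carries B and received b from Daniel (bb), so Pavel is Bb.
Every other individual is either homozygous by phenotype or has at least one consistent homozygous assignment, so the count is 3.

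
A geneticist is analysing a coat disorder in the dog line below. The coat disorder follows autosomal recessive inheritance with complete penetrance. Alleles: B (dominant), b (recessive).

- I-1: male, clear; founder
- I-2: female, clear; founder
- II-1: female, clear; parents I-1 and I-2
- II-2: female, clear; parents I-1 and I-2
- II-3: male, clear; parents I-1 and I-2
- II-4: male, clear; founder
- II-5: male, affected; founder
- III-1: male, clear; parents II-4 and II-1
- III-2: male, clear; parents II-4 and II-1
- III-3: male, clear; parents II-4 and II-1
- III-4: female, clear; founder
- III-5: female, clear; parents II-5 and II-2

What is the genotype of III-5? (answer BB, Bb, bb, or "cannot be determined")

Bb

From phenotype alone, III-5 is BB or Bb.
III-5 is clear so carries B and received b from II-5 (bb), so III-5 is Bb.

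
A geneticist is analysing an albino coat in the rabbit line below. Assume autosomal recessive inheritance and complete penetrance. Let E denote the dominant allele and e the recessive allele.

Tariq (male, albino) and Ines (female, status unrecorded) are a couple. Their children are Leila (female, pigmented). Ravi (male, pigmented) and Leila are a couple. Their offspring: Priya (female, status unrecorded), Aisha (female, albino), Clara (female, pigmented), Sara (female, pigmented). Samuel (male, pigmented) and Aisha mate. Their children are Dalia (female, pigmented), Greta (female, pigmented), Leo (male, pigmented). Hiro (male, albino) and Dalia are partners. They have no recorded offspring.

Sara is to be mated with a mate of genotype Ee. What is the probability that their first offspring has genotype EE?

Ravi is pigmented so carries E and passed e to Aisha (ee), so Ravi is Ee.
Leila is pigmented so carries E and received e from Tariq (ee), so Leila is Ee.
Sara is a pigmented offspring of Ravi (Ee) × Leila (Ee), whose cross gives 1/4 EE : 1/2 Ee : 1/4 ee; conditioning on being pigmented, Sara is EE with probability 1/3, Ee with probability 2/3.
Summing over parental genotype combinations, P(offspring has genotype EE) = 1/3·1/2 + 2/3·1/4 = 1/3.

1/3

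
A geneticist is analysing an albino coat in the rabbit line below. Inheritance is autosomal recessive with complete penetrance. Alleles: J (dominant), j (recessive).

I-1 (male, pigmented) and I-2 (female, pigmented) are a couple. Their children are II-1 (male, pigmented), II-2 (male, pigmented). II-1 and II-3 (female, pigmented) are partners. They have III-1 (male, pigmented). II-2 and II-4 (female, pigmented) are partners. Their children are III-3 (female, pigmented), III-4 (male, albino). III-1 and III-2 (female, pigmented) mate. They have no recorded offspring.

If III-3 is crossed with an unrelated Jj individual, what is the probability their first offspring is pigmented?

II-2 is pigmented so carries J and passed j to III-4 (jj), so II-2 is Jj.
II-4 is pigmented so carries J and passed j to III-4 (jj), so II-4 is Jj.
III-3 is a pigmented offspring of II-2 (Jj) × II-4 (Jj), whose cross gives 1/4 JJ : 1/2 Jj : 1/4 jj; conditioning on being pigmented, III-3 is JJ with probability 1/3, Jj with probability 2/3.
Summing over parental genotype combinations, P(offspring is pigmented) = 1/3·1 + 2/3·3/4 = 5/6.

5/6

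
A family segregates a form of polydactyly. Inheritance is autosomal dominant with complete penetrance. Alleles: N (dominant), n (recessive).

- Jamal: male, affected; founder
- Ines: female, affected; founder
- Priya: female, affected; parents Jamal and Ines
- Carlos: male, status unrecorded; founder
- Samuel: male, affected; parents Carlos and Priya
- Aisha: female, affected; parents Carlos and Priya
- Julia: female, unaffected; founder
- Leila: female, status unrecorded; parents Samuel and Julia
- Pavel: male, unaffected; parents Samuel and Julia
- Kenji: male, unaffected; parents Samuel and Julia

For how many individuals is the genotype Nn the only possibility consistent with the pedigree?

Obligate heterozygotes: Samuel is affected so carries N and passed n to Pavel (nn), so Samuel is Nn.
Every other individual is either homozygous by phenotype or has at least one consistent homozygous assignment, so the count is 1.

1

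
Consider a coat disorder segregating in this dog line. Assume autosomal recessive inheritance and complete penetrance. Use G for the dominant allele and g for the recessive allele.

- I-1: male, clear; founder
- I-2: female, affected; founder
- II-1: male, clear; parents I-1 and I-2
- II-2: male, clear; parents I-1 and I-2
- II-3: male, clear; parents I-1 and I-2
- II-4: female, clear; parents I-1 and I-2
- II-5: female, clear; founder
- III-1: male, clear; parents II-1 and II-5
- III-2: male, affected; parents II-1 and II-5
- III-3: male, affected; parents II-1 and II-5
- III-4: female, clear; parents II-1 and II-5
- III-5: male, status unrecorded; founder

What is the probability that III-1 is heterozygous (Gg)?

II-1 is clear so carries G and received g from I-2 (gg), so II-1 is Gg.
II-5 is clear so carries G and passed g to III-2 (gg), so II-5 is Gg.
Their cross gives offspring ratios 1/4 GG : 1/2 Gg : 1/4 gg. Conditioning on III-1 being clear, P(Gg) = 1/2 / 3/4 = 2/3.

2/3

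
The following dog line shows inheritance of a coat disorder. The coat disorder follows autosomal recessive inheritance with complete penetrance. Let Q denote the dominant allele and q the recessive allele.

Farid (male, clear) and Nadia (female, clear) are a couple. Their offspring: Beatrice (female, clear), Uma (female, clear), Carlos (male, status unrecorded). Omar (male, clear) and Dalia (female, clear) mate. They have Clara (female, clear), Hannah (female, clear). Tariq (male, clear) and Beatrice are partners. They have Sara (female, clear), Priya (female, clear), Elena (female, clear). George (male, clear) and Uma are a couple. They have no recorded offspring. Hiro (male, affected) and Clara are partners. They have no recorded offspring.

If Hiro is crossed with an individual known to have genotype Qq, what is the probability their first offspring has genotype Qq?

1/2

Hiro is affected, so Hiro is qq.
The cross gives 1/2 Qq : 1/2 qq, so P(offspring has genotype Qq) = 1/2.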